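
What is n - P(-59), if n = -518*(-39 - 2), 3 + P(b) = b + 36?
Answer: 21264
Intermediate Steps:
P(b) = 33 + b (P(b) = -3 + (b + 36) = -3 + (36 + b) = 33 + b)
n = 21238 (n = -518*(-41) = 21238)
n - P(-59) = 21238 - (33 - 59) = 21238 - 1*(-26) = 21238 + 26 = 21264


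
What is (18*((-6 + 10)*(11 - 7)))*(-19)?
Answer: -5472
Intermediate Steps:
(18*((-6 + 10)*(11 - 7)))*(-19) = (18*(4*4))*(-19) = (18*16)*(-19) = 288*(-19) = -5472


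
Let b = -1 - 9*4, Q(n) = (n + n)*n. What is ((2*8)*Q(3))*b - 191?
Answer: -10847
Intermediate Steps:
Q(n) = 2*n**2 (Q(n) = (2*n)*n = 2*n**2)
b = -37 (b = -1 - 36 = -37)
((2*8)*Q(3))*b - 191 = ((2*8)*(2*3**2))*(-37) - 191 = (16*(2*9))*(-37) - 191 = (16*18)*(-37) - 191 = 288*(-37) - 191 = -10656 - 191 = -10847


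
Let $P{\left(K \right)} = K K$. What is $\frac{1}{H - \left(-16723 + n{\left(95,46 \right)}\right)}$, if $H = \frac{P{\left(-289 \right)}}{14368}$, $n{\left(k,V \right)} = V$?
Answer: $\frac{14368}{239698657} \approx 5.9942 \cdot 10^{-5}$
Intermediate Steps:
$P{\left(K \right)} = K^{2}$
$H = \frac{83521}{14368}$ ($H = \frac{\left(-289\right)^{2}}{14368} = 83521 \cdot \frac{1}{14368} = \frac{83521}{14368} \approx 5.813$)
$\frac{1}{H - \left(-16723 + n{\left(95,46 \right)}\right)} = \frac{1}{\frac{83521}{14368} + \left(16723 - 46\right)} = \frac{1}{\frac{83521}{14368} + 16677} = \frac{1}{\frac{239698657}{14368}} = \frac{14368}{239698657}$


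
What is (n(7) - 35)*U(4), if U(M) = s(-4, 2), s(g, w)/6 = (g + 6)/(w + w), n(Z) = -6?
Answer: -123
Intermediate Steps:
s(g, w) = 3*(6 + g)/w (s(g, w) = 6*((g + 6)/(w + w)) = 6*((6 + g)/((2*w))) = 6*((6 + g)*(1/(2*w))) = 6*((6 + g)/(2*w)) = 3*(6 + g)/w)
U(M) = 3 (U(M) = 3*(6 - 4)/2 = 3*(1/2)*2 = 3)
(n(7) - 35)*U(4) = (-6 - 35)*3 = -41*3 = -123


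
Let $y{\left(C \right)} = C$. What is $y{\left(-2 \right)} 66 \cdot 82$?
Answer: $-10824$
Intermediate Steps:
$y{\left(-2 \right)} 66 \cdot 82 = \left(-2\right) 66 \cdot 82 = \left(-132\right) 82 = -10824$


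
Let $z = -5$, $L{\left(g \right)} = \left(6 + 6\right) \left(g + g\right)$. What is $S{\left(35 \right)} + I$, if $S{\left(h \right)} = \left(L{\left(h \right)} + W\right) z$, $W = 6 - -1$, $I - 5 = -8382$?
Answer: $-12612$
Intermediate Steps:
$I = -8377$ ($I = 5 - 8382 = -8377$)
$L{\left(g \right)} = 24 g$ ($L{\left(g \right)} = 12 \cdot 2 g = 24 g$)
$W = 7$ ($W = 6 + 1 = 7$)
$S{\left(h \right)} = -35 - 120 h$ ($S{\left(h \right)} = \left(24 h + 7\right) \left(-5\right) = \left(7 + 24 h\right) \left(-5\right) = -35 - 120 h$)
$S{\left(35 \right)} + I = \left(-35 - 4200\right) - 8377 = -4235 - 8377 = -12612$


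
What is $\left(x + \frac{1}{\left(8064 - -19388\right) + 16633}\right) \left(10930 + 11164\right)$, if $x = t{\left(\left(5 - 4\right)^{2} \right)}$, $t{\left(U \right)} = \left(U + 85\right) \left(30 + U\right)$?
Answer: $\frac{2596721319434}{44085} \approx 5.8903 \cdot 10^{7}$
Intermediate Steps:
$t{\left(U \right)} = \left(30 + U\right) \left(85 + U\right)$ ($t{\left(U \right)} = \left(85 + U\right) \left(30 + U\right) = \left(30 + U\right) \left(85 + U\right)$)
$x = 2666$ ($x = 2550 + \left(\left(5 - 4\right)^{2}\right)^{2} + 115 \left(5 - 4\right)^{2} = 2550 + \left(1^{2}\right)^{2} + 115 \cdot 1^{2} = 2550 + 1^{2} + 115 \cdot 1 = 2550 + 1 + 115 = 2666$)
$\left(x + \frac{1}{\left(8064 - -19388\right) + 16633}\right) \left(10930 + 11164\right) = \left(2666 + \frac{1}{\left(8064 - -19388\right) + 16633}\right) \left(10930 + 11164\right) = \left(2666 + \frac{1}{\left(8064 + 19388\right) + 16633}\right) 22094 = \left(2666 + \frac{1}{27452 + 16633}\right) 22094 = \left(2666 + \frac{1}{44085}\right) 22094 = \frac{117530611}{44085} \cdot 22094 = \frac{2596721319434}{44085}$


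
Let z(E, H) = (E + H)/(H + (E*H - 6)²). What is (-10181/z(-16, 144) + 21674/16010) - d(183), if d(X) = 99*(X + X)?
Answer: -108733792057861/256160 ≈ -4.2448e+8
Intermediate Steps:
z(E, H) = (E + H)/(H + (-6 + E*H)²)
d(X) = 198*X (d(X) = 99*(2*X) = 198*X)
(-10181/z(-16, 144) + 21674/16010) - d(183) = (-10181*(144 + (-6 - 16*144)²)/(-16 + 144) + 21674/16010) - 198*183 = (-(91629/8 + 10181*(-6 - 2304)²/128) + 21674*(1/16010)) - 1*36234 = (-10181/(128/(144 + (-2310)²)) + 10837/8005) - 36234 = (-10181/(128/(144 + 5336100)) + 10837/8005) - 36234 = (-10181/(128/5336244) + 10837/8005) - 36234 = (-10181/((1/5336244)*128) + 10837/8005) - 36234 = (-10181/32/1334061 + 10837/8005) - 36234 = (-10181*1334061/32 + 10837/8005) - 36234 = (-13582075041/32 + 10837/8005) - 36234 = -108724510356421/256160 - 36234 = -108733792057861/256160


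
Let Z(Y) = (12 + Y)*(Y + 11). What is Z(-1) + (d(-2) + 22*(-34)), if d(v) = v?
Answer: -640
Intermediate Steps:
Z(Y) = (11 + Y)*(12 + Y) (Z(Y) = (12 + Y)*(11 + Y) = (11 + Y)*(12 + Y))
Z(-1) + (d(-2) + 22*(-34)) = (132 + (-1)² + 23*(-1)) + (-2 + 22*(-34)) = (132 + 1 - 23) + (-2 - 748) = 110 - 750 = -640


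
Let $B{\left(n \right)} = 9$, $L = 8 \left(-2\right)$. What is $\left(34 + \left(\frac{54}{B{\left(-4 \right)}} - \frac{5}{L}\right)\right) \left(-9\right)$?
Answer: $- \frac{5805}{16} \approx -362.81$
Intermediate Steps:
$L = -16$
$\left(34 + \left(\frac{54}{B{\left(-4 \right)}} - \frac{5}{L}\right)\right) \left(-9\right) = \left(34 + \left(\frac{54}{9} - \frac{5}{-16}\right)\right) \left(-9\right) = \left(34 + \left(54 \cdot \frac{1}{9} - - \frac{5}{16}\right)\right) \left(-9\right) = \left(34 + \left(6 + \frac{5}{16}\right)\right) \left(-9\right) = \left(34 + \frac{101}{16}\right) \left(-9\right) = \frac{645}{16} \left(-9\right) = - \frac{5805}{16}$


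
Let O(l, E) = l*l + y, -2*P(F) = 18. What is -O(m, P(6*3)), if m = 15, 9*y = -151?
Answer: -1874/9 ≈ -208.22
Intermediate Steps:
y = -151/9 (y = (⅑)*(-151) = -151/9 ≈ -16.778)
P(F) = -9 (P(F) = -½*18 = -9)
O(l, E) = -151/9 + l² (O(l, E) = l*l - 151/9 = l² - 151/9 = -151/9 + l²)
-O(m, P(6*3)) = -(-151/9 + 15²) = -(-151/9 + 225) = -1*1874/9 = -1874/9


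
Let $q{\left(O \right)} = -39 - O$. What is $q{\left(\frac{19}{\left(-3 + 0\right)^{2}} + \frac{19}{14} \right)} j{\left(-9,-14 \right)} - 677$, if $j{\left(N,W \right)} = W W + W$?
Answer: $- \frac{75656}{9} \approx -8406.2$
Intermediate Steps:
$j{\left(N,W \right)} = W + W^{2}$ ($j{\left(N,W \right)} = W^{2} + W = W + W^{2}$)
$q{\left(\frac{19}{\left(-3 + 0\right)^{2}} + \frac{19}{14} \right)} j{\left(-9,-14 \right)} - 677 = \left(-39 - \left(\frac{19}{\left(-3 + 0\right)^{2}} + \frac{19}{14}\right)\right) \left(- 14 \left(1 - 14\right)\right) - 677 = \left(-39 - \left(\frac{19}{\left(-3\right)^{2}} + 19 \cdot \frac{1}{14}\right)\right) \left(\left(-14\right) \left(-13\right)\right) - 677 = \left(-39 - \left(\frac{19}{9} + \frac{19}{14}\right)\right) 182 - 677 = \left(-39 - \frac{437}{126}\right) 182 - 677 = \left(- \frac{5351}{126}\right) 182 - 677 = - \frac{69563}{9} - 677 = - \frac{75656}{9}$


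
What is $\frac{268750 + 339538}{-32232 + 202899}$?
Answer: $\frac{608288}{170667} \approx 3.5642$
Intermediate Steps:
$\frac{268750 + 339538}{-32232 + 202899} = \frac{608288}{170667}$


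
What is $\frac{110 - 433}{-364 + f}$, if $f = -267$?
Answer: $\frac{323}{631} \approx 0.51189$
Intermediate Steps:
$\frac{110 - 433}{-364 + f} = \frac{110 - 433}{-364 - 267} = - \frac{323}{-631} = \left(-323\right) \left(- \frac{1}{631}\right) = \frac{323}{631}$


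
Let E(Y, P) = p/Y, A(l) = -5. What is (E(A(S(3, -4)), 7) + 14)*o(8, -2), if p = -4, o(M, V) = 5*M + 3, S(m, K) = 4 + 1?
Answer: 3182/5 ≈ 636.40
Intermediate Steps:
S(m, K) = 5
o(M, V) = 3 + 5*M
E(Y, P) = -4/Y
(E(A(S(3, -4)), 7) + 14)*o(8, -2) = (-4/(-5) + 14)*(3 + 5*8) = (-4*(-1/5) + 14)*(3 + 40) = (4/5 + 14)*43 = (74/5)*43 = 3182/5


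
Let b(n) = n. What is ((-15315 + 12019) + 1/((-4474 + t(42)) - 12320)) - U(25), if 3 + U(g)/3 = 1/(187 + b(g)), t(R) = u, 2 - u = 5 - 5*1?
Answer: -2925363759/889976 ≈ -3287.0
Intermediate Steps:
u = 2 (u = 2 - (5 - 5*1) = 2 - (5 - 5) = 2 - 1*0 = 2 + 0 = 2)
t(R) = 2
U(g) = -9 + 3/(187 + g)
((-15315 + 12019) + 1/((-4474 + t(42)) - 12320)) - U(25) = ((-15315 + 12019) + 1/((-4474 + 2) - 12320)) - 3*(-560 - 3*25)/(187 + 25) = (-3296 + 1/(-4472 - 12320)) - 3*(-560 - 75)/212 = (-3296 + 1/(-16792)) - 3*(-635)/212 = (-3296 - 1/16792) - 1*(-1905/212) = -55346433/16792 + 1905/212 = -2925363759/889976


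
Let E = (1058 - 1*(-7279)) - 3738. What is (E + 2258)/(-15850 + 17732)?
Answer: 6857/1882 ≈ 3.6435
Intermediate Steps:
E = 4599 (E = (1058 + 7279) - 3738 = 8337 - 3738 = 4599)
(E + 2258)/(-15850 + 17732) = (4599 + 2258)/(-15850 + 17732) = 6857/1882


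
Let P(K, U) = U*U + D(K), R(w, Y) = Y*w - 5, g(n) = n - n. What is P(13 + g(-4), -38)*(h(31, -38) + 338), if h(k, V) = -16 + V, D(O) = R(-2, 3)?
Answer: 406972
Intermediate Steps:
g(n) = 0
R(w, Y) = -5 + Y*w
D(O) = -11 (D(O) = -5 + 3*(-2) = -5 - 6 = -11)
P(K, U) = -11 + U² (P(K, U) = U*U - 11 = U² - 11 = -11 + U²)
P(13 + g(-4), -38)*(h(31, -38) + 338) = (-11 + (-38)²)*((-16 - 38) + 338) = (-11 + 1444)*(-54 + 338) = 1433*284 = 406972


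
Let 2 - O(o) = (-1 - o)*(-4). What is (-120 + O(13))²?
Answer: 30276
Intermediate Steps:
O(o) = -2 - 4*o (O(o) = 2 - (-1 - o)*(-4) = 2 - (4 + 4*o) = 2 + (-4 - 4*o) = -2 - 4*o)
(-120 + O(13))² = (-120 + (-2 - 4*13))² = (-120 + (-2 - 52))² = (-120 - 54)² = (-174)² = 30276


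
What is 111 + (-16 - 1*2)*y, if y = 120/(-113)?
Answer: 14703/113 ≈ 130.11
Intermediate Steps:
y = -120/113 (y = 120*(-1/113) = -120/113 ≈ -1.0619)
111 + (-16 - 1*2)*y = 111 + (-16 - 1*2)*(-120/113) = 111 + (-16 - 2)*(-120/113) = 111 - 18*(-120/113) = 111 + 2160/113 = 14703/113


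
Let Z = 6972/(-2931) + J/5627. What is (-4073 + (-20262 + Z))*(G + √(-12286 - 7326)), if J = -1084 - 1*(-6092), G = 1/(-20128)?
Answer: 133791769297/110655270112 - 267583538594*I*√4903/5497579 ≈ 1.2091 - 3.4082e+6*I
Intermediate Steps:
G = -1/20128 ≈ -4.9682e-5
J = 5008 (J = -1084 + 6092 = 5008)
Z = -8184332/5497579 (Z = 6972/(-2931) + 5008/5627 = 6972*(-1/2931) + 5008*(1/5627) = -2324/977 + 5008/5627 = -8184332/5497579 ≈ -1.4887)
(-4073 + (-20262 + Z))*(G + √(-12286 - 7326)) = (-4073 + (-20262 - 8184332/5497579))*(-1/20128 + √(-12286 - 7326)) = (-4073 - 111400130030/5497579)*(-1/20128 + √(-19612)) = -133791769297*(-1/20128 + 2*I*√4903)/5497579 = 133791769297/110655270112 - 267583538594*I*√4903/5497579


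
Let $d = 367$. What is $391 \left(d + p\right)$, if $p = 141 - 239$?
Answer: $105179$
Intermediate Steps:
$p = -98$
$391 \left(d + p\right) = 391 \left(367 - 98\right) = 391 \cdot 269 = 105179$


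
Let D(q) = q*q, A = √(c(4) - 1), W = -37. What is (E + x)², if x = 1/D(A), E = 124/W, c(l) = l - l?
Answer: 25921/1369 ≈ 18.934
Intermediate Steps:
c(l) = 0
A = I (A = √(0 - 1) = √(-1) = I ≈ 1.0*I)
D(q) = q²
E = -124/37 (E = 124/(-37) = 124*(-1/37) = -124/37 ≈ -3.3514)
x = -1 (x = 1/(I²) = 1/(-1) = -1)
(E + x)² = (-124/37 - 1)² = (-161/37)² = 25921/1369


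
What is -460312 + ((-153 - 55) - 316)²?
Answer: -185736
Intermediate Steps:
-460312 + ((-153 - 55) - 316)² = -460312 + (-208 - 316)² = -460312 + (-524)² = -460312 + 274576 = -185736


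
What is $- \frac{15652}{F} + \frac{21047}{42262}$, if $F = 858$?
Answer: $- \frac{2249743}{126786} \approx -17.744$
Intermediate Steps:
$- \frac{15652}{F} + \frac{21047}{42262} = - \frac{15652}{858} + \frac{21047}{42262} = \left(-15652\right) \frac{1}{858} + 21047 \cdot \frac{1}{42262} = - \frac{602}{33} + \frac{21047}{42262} = - \frac{2249743}{126786}$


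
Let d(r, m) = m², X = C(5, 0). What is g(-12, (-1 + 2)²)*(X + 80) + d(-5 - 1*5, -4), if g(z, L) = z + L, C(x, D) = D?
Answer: -864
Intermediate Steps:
X = 0
g(z, L) = L + z
g(-12, (-1 + 2)²)*(X + 80) + d(-5 - 1*5, -4) = ((-1 + 2)² - 12)*(0 + 80) + (-4)² = (1² - 12)*80 + 16 = (1 - 12)*80 + 16 = -11*80 + 16 = -880 + 16 = -864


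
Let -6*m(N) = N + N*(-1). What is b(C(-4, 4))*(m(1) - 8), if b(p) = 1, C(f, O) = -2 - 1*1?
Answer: -8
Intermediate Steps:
C(f, O) = -3 (C(f, O) = -2 - 1 = -3)
m(N) = 0 (m(N) = -(N + N*(-1))/6 = -(N - N)/6 = -⅙*0 = 0)
b(C(-4, 4))*(m(1) - 8) = 1*(0 - 8) = 1*(-8) = -8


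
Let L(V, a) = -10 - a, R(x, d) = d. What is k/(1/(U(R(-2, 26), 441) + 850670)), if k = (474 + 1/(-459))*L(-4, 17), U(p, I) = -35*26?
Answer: -184878034400/17 ≈ -1.0875e+10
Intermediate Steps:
U(p, I) = -910
k = -217565/17 (k = (474 + 1/(-459))*(-10 - 1*17) = (474 - 1/459)*(-10 - 17) = (217565/459)*(-27) = -217565/17 ≈ -12798.)
k/(1/(U(R(-2, 26), 441) + 850670)) = -217565/(17*(1/(-910 + 850670))) = -217565/(17*(1/849760)) = -217565/(17*1/849760) = -217565/17*849760 = -184878034400/17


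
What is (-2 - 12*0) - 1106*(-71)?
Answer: 78524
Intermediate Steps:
(-2 - 12*0) - 1106*(-71) = (-2 + 0) + 78526 = -2 + 78526 = 78524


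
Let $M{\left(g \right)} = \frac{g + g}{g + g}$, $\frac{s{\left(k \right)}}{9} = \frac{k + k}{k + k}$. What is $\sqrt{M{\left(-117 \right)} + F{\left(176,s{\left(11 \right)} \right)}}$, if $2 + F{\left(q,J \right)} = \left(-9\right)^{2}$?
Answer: $4 \sqrt{5} \approx 8.9443$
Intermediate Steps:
$s{\left(k \right)} = 9$ ($s{\left(k \right)} = 9 \frac{k + k}{k + k} = 9 \frac{2 k}{2 k} = 9 \cdot 2 k \frac{1}{2 k} = 9 \cdot 1 = 9$)
$F{\left(q,J \right)} = 79$ ($F{\left(q,J \right)} = -2 + \left(-9\right)^{2} = -2 + 81 = 79$)
$M{\left(g \right)} = 1$ ($M{\left(g \right)} = \frac{2 g}{2 g} = 2 g \frac{1}{2 g} = 1$)
$\sqrt{M{\left(-117 \right)} + F{\left(176,s{\left(11 \right)} \right)}} = \sqrt{1 + 79} = \sqrt{80} = 4 \sqrt{5}$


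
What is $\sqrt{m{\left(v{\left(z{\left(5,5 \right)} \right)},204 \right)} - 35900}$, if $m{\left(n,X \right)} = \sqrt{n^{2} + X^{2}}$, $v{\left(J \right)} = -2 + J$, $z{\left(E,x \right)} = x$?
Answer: $\sqrt{-35900 + 15 \sqrt{185}} \approx 188.93 i$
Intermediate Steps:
$m{\left(n,X \right)} = \sqrt{X^{2} + n^{2}}$
$\sqrt{m{\left(v{\left(z{\left(5,5 \right)} \right)},204 \right)} - 35900} = \sqrt{\sqrt{204^{2} + \left(-2 + 5\right)^{2}} - 35900} = \sqrt{\sqrt{41616 + 3^{2}} - 35900} = \sqrt{\sqrt{41616 + 9} - 35900} = \sqrt{\sqrt{41625} - 35900} = \sqrt{15 \sqrt{185} - 35900} = \sqrt{-35900 + 15 \sqrt{185}}$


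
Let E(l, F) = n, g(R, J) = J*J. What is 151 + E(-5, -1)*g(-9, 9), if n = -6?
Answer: -335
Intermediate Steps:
g(R, J) = J**2
E(l, F) = -6
151 + E(-5, -1)*g(-9, 9) = 151 - 6*9**2 = 151 - 6*81 = 151 - 486 = -335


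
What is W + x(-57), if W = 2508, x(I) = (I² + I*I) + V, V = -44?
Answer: 8962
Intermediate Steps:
x(I) = -44 + 2*I² (x(I) = (I² + I*I) - 44 = (I² + I²) - 44 = 2*I² - 44 = -44 + 2*I²)
W + x(-57) = 2508 + (-44 + 2*(-57)²) = 2508 + (-44 + 2*3249) = 2508 + (-44 + 6498) = 2508 + 6454 = 8962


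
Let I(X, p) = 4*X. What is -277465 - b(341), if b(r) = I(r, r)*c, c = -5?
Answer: -270645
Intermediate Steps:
b(r) = -20*r (b(r) = (4*r)*(-5) = -20*r)
-277465 - b(341) = -277465 - (-20)*341 = -277465 - 1*(-6820) = -277465 + 6820 = -270645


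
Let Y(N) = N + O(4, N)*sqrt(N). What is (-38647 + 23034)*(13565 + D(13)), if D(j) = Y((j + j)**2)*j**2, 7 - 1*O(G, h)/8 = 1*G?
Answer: -3641966445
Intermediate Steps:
O(G, h) = 56 - 8*G
Y(N) = N + 24*sqrt(N) (Y(N) = N + (56 - 8*4)*sqrt(N) = N + (56 - 32)*sqrt(N) = N + 24*sqrt(N))
D(j) = j**2*(4*j**2 + 48*sqrt(j**2)) (D(j) = ((j + j)**2 + 24*sqrt((j + j)**2))*j**2 = ((2*j)**2 + 24*sqrt((2*j)**2))*j**2 = (4*j**2 + 24*sqrt(4*j**2))*j**2 = (4*j**2 + 24*(2*sqrt(j**2)))*j**2 = (4*j**2 + 48*sqrt(j**2))*j**2 = j**2*(4*j**2 + 48*sqrt(j**2)))
(-38647 + 23034)*(13565 + D(13)) = (-38647 + 23034)*(13565 + 4*13**2*(13**2 + 12*sqrt(13**2))) = -15613*(13565 + 4*169*(169 + 12*sqrt(169))) = -15613*(13565 + 4*169*(169 + 12*13)) = -15613*(13565 + 4*169*(169 + 156)) = -15613*(13565 + 4*169*325) = -15613*(13565 + 219700) = -15613*233265 = -3641966445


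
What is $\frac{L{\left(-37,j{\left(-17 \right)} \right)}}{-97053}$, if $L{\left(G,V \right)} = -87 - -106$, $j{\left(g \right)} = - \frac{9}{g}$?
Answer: $- \frac{19}{97053} \approx -0.00019577$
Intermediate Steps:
$L{\left(G,V \right)} = 19$ ($L{\left(G,V \right)} = -87 + 106 = 19$)
$\frac{L{\left(-37,j{\left(-17 \right)} \right)}}{-97053} = \frac{19}{-97053} = 19 \left(- \frac{1}{97053}\right) = - \frac{19}{97053}$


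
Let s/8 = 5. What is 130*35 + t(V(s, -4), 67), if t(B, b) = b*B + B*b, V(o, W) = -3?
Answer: 4148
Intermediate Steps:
s = 40 (s = 8*5 = 40)
t(B, b) = 2*B*b (t(B, b) = B*b + B*b = 2*B*b)
130*35 + t(V(s, -4), 67) = 130*35 + 2*(-3)*67 = 4550 - 402 = 4148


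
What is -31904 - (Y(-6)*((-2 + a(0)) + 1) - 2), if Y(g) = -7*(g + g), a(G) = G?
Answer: -31818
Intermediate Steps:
Y(g) = -14*g
-31904 - (Y(-6)*((-2 + a(0)) + 1) - 2) = -31904 - ((-14*(-6))*((-2 + 0) + 1) - 2) = -31904 - (84*(-2 + 1) - 2) = -31904 - (84*(-1) - 2) = -31904 - (-84 - 2) = -31904 - 1*(-86) = -31904 + 86 = -31818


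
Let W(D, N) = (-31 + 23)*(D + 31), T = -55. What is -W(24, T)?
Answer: 440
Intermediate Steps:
W(D, N) = -248 - 8*D (W(D, N) = -8*(31 + D) = -248 - 8*D)
-W(24, T) = -(-248 - 8*24) = -(-248 - 192) = -1*(-440) = 440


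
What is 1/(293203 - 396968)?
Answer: -1/103765 ≈ -9.6372e-6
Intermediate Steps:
1/(293203 - 396968) = 1/(-103765) = -1/103765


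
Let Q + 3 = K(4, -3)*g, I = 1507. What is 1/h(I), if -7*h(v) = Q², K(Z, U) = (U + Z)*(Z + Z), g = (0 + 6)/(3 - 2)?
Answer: -7/2025 ≈ -0.0034568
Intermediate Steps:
g = 6 (g = 6/1 = 6*1 = 6)
K(Z, U) = 2*Z*(U + Z) (K(Z, U) = (U + Z)*(2*Z) = 2*Z*(U + Z))
Q = 45 (Q = -3 + (2*4*(-3 + 4))*6 = -3 + (2*4*1)*6 = -3 + 8*6 = -3 + 48 = 45)
h(v) = -2025/7 (h(v) = -⅐*45² = -⅐*2025 = -2025/7)
1/h(I) = 1/(-2025/7) = -7/2025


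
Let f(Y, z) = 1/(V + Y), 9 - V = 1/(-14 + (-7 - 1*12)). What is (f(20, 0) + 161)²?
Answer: 23799541441/917764 ≈ 25932.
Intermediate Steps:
V = 298/33 (V = 9 - 1/(-14 + (-7 - 1*12)) = 9 - 1/(-14 + (-7 - 12)) = 9 - 1/(-14 - 19) = 9 - 1/(-33) = 9 - 1*(-1/33) = 9 + 1/33 = 298/33 ≈ 9.0303)
f(Y, z) = 1/(298/33 + Y)
(f(20, 0) + 161)² = (33/(298 + 33*20) + 161)² = (33/(298 + 660) + 161)² = (33/958 + 161)² = (154271/958)² = 23799541441/917764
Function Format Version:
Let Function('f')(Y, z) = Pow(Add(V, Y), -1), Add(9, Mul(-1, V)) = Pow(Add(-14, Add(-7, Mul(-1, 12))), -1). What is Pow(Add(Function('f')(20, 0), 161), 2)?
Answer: Rational(23799541441, 917764) ≈ 25932.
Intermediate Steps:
V = Rational(298, 33) (V = Add(9, Mul(-1, Pow(Add(-14, Add(-7, Mul(-1, 12))), -1))) = Add(9, Mul(-1, Pow(Add(-14, Add(-7, -12)), -1))) = Add(9, Mul(-1, Pow(Add(-14, -19), -1))) = Add(9, Mul(-1, Pow(-33, -1))) = Add(9, Mul(-1, Rational(-1, 33))) = Add(9, Rational(1, 33)) = Rational(298, 33) ≈ 9.0303)
Function('f')(Y, z) = Pow(Add(Rational(298, 33), Y), -1)
Pow(Add(Function('f')(20, 0), 161), 2) = Pow(Add(Mul(33, Pow(Add(298, Mul(33, 20)), -1)), 161), 2) = Pow(Add(Mul(33, Pow(Add(298, 660), -1)), 161), 2) = Pow(Add(Mul(33, Pow(958, -1)), 161), 2) = Pow(Add(Mul(33, Rational(1, 958)), 161), 2) = Pow(Add(Rational(33, 958), 161), 2) = Pow(Rational(154271, 958), 2) = Rational(23799541441, 917764)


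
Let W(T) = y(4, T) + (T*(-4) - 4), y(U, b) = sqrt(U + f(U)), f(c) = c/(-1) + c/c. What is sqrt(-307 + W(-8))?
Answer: I*sqrt(278) ≈ 16.673*I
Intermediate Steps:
f(c) = 1 - c (f(c) = c*(-1) + 1 = -c + 1 = 1 - c)
y(U, b) = 1 (y(U, b) = sqrt(U + (1 - U)) = sqrt(1) = 1)
W(T) = -3 - 4*T (W(T) = 1 + (T*(-4) - 4) = 1 + (-4*T - 4) = 1 + (-4 - 4*T) = -3 - 4*T)
sqrt(-307 + W(-8)) = sqrt(-307 + (-3 - 4*(-8))) = sqrt(-307 + (-3 + 32)) = sqrt(-307 + 29) = sqrt(-278) = I*sqrt(278)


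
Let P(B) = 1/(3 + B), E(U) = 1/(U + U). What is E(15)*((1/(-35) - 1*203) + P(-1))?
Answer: -14177/2100 ≈ -6.7510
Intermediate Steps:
E(U) = 1/(2*U)
E(15)*((1/(-35) - 1*203) + P(-1)) = ((1/2)/15)*((1/(-35) - 1*203) + 1/(3 - 1)) = ((1/2)*(1/15))*((-1/35 - 203) + 1/2) = (-7106/35 + 1/2)/30 = (1/30)*(-14177/70) = -14177/2100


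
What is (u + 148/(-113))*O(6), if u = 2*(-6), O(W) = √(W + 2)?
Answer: -3008*√2/113 ≈ -37.646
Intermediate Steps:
O(W) = √(2 + W)
u = -12
(u + 148/(-113))*O(6) = (-12 + 148/(-113))*√(2 + 6) = (-12 + 148*(-1/113))*√8 = (-12 - 148/113)*(2*√2) = -3008*√2/113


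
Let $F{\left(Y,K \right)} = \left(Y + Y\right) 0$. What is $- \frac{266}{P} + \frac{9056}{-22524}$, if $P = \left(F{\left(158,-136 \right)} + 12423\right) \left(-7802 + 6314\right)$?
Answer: $- \frac{6974917015}{17348570424} \approx -0.40205$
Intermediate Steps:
$F{\left(Y,K \right)} = 0$ ($F{\left(Y,K \right)} = 2 Y 0 = 0$)
$P = -18485424$ ($P = \left(0 + 12423\right) \left(-7802 + 6314\right) = 12423 \left(-1488\right) = -18485424$)
$- \frac{266}{P} + \frac{9056}{-22524} = - \frac{266}{-18485424} + \frac{9056}{-22524} = \left(-266\right) \left(- \frac{1}{18485424}\right) + 9056 \left(- \frac{1}{22524}\right) = \frac{133}{9242712} - \frac{2264}{5631} = - \frac{6974917015}{17348570424}$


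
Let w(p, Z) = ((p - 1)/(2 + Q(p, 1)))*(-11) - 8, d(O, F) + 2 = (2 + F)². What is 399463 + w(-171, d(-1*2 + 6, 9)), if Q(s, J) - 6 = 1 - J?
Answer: 799383/2 ≈ 3.9969e+5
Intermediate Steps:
Q(s, J) = 7 - J (Q(s, J) = 6 + (1 - J) = 7 - J)
d(O, F) = -2 + (2 + F)²
w(p, Z) = -53/8 - 11*p/8 (w(p, Z) = ((p - 1)/(2 + (7 - 1*1)))*(-11) - 8 = ((-1 + p)/(2 + (7 - 1)))*(-11) - 8 = ((-1 + p)/(2 + 6))*(-11) - 8 = ((-1 + p)/8)*(-11) - 8 = ((-1 + p)*(⅛))*(-11) - 8 = (-⅛ + p/8)*(-11) - 8 = (11/8 - 11*p/8) - 8 = -53/8 - 11*p/8)
399463 + w(-171, d(-1*2 + 6, 9)) = 399463 + (-53/8 - 11/8*(-171)) = 399463 + (-53/8 + 1881/8) = 399463 + 457/2 = 799383/2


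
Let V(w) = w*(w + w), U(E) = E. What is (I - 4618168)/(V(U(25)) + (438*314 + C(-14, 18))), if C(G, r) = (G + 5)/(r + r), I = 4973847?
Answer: 1422716/555127 ≈ 2.5629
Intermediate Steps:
C(G, r) = (5 + G)/(2*r) (C(G, r) = (5 + G)/((2*r)) = (5 + G)*(1/(2*r)) = (5 + G)/(2*r))
V(w) = 2*w² (V(w) = w*(2*w) = 2*w²)
(I - 4618168)/(V(U(25)) + (438*314 + C(-14, 18))) = (4973847 - 4618168)/(2*25² + (438*314 + (½)*(5 - 14)/18)) = 355679/(2*625 + (137532 + (½)*(1/18)*(-9))) = 355679/(1250 + (137532 - ¼)) = 355679/(1250 + 550127/4) = 355679/(555127/4) = 355679*(4/555127) = 1422716/555127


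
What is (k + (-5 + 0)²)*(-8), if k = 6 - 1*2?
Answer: -232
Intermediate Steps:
k = 4 (k = 6 - 2 = 4)
(k + (-5 + 0)²)*(-8) = (4 + (-5 + 0)²)*(-8) = (4 + (-5)²)*(-8) = (4 + 25)*(-8) = 29*(-8) = -232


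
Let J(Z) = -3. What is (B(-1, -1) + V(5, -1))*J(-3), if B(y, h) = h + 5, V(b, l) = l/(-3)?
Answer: -13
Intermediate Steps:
V(b, l) = -l/3 (V(b, l) = l*(-⅓) = -l/3)
B(y, h) = 5 + h
(B(-1, -1) + V(5, -1))*J(-3) = ((5 - 1) - ⅓*(-1))*(-3) = (4 + ⅓)*(-3) = (13/3)*(-3) = -13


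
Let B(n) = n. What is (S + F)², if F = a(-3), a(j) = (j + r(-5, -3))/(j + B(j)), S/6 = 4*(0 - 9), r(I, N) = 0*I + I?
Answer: 414736/9 ≈ 46082.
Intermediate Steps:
r(I, N) = I (r(I, N) = 0 + I = I)
S = -216 (S = 6*(4*(0 - 9)) = 6*(4*(-9)) = 6*(-36) = -216)
a(j) = (-5 + j)/(2*j) (a(j) = (j - 5)/(j + j) = (-5 + j)/((2*j)) = (-5 + j)*(1/(2*j)) = (-5 + j)/(2*j))
F = 4/3 (F = (½)*(-5 - 3)/(-3) = (½)*(-⅓)*(-8) = 4/3 ≈ 1.3333)
(S + F)² = (-216 + 4/3)² = (-644/3)² = 414736/9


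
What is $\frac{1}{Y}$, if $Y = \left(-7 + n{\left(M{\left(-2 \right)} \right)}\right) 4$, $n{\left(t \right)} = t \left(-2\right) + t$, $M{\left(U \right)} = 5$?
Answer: $- \frac{1}{48} \approx -0.020833$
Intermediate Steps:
$n{\left(t \right)} = - t$ ($n{\left(t \right)} = - 2 t + t = - t$)
$Y = -48$ ($Y = \left(-7 - 5\right) 4 = \left(-12\right) 4 = -48$)
$\frac{1}{Y} = \frac{1}{-48} = - \frac{1}{48}$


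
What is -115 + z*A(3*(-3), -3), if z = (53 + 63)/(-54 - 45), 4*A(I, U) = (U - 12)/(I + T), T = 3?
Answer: -22915/198 ≈ -115.73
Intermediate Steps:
A(I, U) = (-12 + U)/(4*(3 + I)) (A(I, U) = ((U - 12)/(I + 3))/4 = ((-12 + U)/(3 + I))/4 = (-12 + U)/(4*(3 + I)))
z = -116/99 (z = 116/(-99) = 116*(-1/99) = -116/99 ≈ -1.1717)
-115 + z*A(3*(-3), -3) = -115 - 29*(-12 - 3)/(99*(3 + 3*(-3))) = -115 - 29*(-15)/(99*(3 - 9)) = -115 - 29*(-15)/(99*(-6)) = -115 - 29*(-1)*(-15)/(99*6) = -115 - 116/99*5/8 = -115 - 145/198 = -22915/198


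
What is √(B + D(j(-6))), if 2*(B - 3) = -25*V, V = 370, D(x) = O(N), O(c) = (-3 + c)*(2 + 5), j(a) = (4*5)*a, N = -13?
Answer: 3*I*√526 ≈ 68.804*I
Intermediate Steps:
j(a) = 20*a
O(c) = -21 + 7*c (O(c) = (-3 + c)*7 = -21 + 7*c)
D(x) = -112 (D(x) = -21 + 7*(-13) = -21 - 91 = -112)
B = -4622 (B = 3 + (-25*370)/2 = 3 + (½)*(-9250) = 3 - 4625 = -4622)
√(B + D(j(-6))) = √(-4622 - 112) = √(-4734) = 3*I*√526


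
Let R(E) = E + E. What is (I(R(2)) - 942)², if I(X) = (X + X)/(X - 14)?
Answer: 22221796/25 ≈ 8.8887e+5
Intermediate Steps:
R(E) = 2*E
I(X) = 2*X/(-14 + X) (I(X) = (2*X)/(-14 + X) = 2*X/(-14 + X))
(I(R(2)) - 942)² = (2*(2*2)/(-14 + 2*2) - 942)² = (2*4/(-14 + 4) - 942)² = (2*4/(-10) - 942)² = (2*4*(-⅒) - 942)² = (-⅘ - 942)² = (-4714/5)² = 22221796/25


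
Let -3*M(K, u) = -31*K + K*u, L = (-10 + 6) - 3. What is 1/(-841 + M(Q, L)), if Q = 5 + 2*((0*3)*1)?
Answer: -3/2333 ≈ -0.0012859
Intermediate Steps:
Q = 5 (Q = 5 + 2*(0*1) = 5 + 2*0 = 5 + 0 = 5)
L = -7 (L = -4 - 3 = -7)
M(K, u) = 31*K/3 - K*u/3 (M(K, u) = -(-31*K + K*u)/3 = 31*K/3 - K*u/3)
1/(-841 + M(Q, L)) = 1/(-841 + (1/3)*5*(31 - 1*(-7))) = 1/(-841 + (1/3)*5*(31 + 7)) = 1/(-841 + (1/3)*5*38) = 1/(-841 + 190/3) = 1/(-2333/3) = -3/2333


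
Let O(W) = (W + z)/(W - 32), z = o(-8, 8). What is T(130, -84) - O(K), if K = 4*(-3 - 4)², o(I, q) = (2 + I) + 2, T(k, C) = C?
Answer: -3492/41 ≈ -85.171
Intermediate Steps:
o(I, q) = 4 + I
z = -4 (z = 4 - 8 = -4)
K = 196 (K = 4*(-7)² = 4*49 = 196)
O(W) = (-4 + W)/(-32 + W) (O(W) = (W - 4)/(W - 32) = (-4 + W)/(-32 + W))
T(130, -84) - O(K) = -84 - (-4 + 196)/(-32 + 196) = -84 - 192/164 = -84 - 1*48/41 = -84 - 48/41 = -3492/41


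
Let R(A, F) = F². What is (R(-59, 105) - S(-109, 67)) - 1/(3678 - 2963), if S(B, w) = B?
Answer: 7960809/715 ≈ 11134.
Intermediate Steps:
(R(-59, 105) - S(-109, 67)) - 1/(3678 - 2963) = (105² - 1*(-109)) - 1/(3678 - 2963) = (11025 + 109) - 1/715 = 11134 - 1*1/715 = 11134 - 1/715 = 7960809/715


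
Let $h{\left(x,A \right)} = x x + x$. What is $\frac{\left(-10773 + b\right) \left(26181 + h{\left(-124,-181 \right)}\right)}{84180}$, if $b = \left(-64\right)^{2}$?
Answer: $- \frac{92216047}{28060} \approx -3286.4$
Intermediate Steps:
$h{\left(x,A \right)} = x + x^{2}$ ($h{\left(x,A \right)} = x^{2} + x = x + x^{2}$)
$b = 4096$
$\frac{\left(-10773 + b\right) \left(26181 + h{\left(-124,-181 \right)}\right)}{84180} = \frac{\left(-10773 + 4096\right) \left(26181 - 124 \left(1 - 124\right)\right)}{84180} = - 6677 \left(26181 - -15252\right) \frac{1}{84180} = - 6677 \left(26181 + 15252\right) \frac{1}{84180} = \left(-6677\right) 41433 \cdot \frac{1}{84180} = \left(-276648141\right) \frac{1}{84180} = - \frac{92216047}{28060}$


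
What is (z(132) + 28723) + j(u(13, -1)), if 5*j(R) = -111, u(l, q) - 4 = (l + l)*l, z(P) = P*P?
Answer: 230624/5 ≈ 46125.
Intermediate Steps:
z(P) = P²
u(l, q) = 4 + 2*l² (u(l, q) = 4 + (l + l)*l = 4 + (2*l)*l = 4 + 2*l²)
j(R) = -111/5 (j(R) = (⅕)*(-111) = -111/5)
(z(132) + 28723) + j(u(13, -1)) = (132² + 28723) - 111/5 = (17424 + 28723) - 111/5 = 46147 - 111/5 = 230624/5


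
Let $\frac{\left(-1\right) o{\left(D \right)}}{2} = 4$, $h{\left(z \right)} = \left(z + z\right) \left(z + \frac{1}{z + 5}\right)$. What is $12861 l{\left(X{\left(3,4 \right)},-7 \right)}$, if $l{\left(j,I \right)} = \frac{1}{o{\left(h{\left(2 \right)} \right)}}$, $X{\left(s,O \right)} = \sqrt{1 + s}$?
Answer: $- \frac{12861}{8} \approx -1607.6$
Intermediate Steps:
$h{\left(z \right)} = 2 z \left(z + \frac{1}{5 + z}\right)$
$o{\left(D \right)} = -8$ ($o{\left(D \right)} = \left(-2\right) 4 = -8$)
$l{\left(j,I \right)} = - \frac{1}{8}$ ($l{\left(j,I \right)} = \frac{1}{-8} = - \frac{1}{8}$)
$12861 l{\left(X{\left(3,4 \right)},-7 \right)} = 12861 \left(- \frac{1}{8}\right) = - \frac{12861}{8}$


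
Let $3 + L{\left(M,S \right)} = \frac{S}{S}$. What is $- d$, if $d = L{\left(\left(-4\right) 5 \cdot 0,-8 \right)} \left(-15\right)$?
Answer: $-30$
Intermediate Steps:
$L{\left(M,S \right)} = -2$ ($L{\left(M,S \right)} = -3 + \frac{S}{S} = -3 + 1 = -2$)
$d = 30$ ($d = \left(-2\right) \left(-15\right) = 30$)
$- d = \left(-1\right) 30 = -30$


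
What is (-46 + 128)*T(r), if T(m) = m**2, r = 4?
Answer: 1312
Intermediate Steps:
(-46 + 128)*T(r) = (-46 + 128)*4**2 = 82*16 = 1312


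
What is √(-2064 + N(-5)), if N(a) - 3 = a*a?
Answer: 2*I*√509 ≈ 45.122*I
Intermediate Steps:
N(a) = 3 + a² (N(a) = 3 + a*a = 3 + a²)
√(-2064 + N(-5)) = √(-2064 + (3 + (-5)²)) = √(-2064 + (3 + 25)) = √(-2064 + 28) = √(-2036) = 2*I*√509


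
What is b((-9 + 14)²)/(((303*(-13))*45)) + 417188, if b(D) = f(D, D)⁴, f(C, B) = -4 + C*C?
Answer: -2769271183/6565 ≈ -4.2182e+5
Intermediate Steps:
f(C, B) = -4 + C²
b(D) = (-4 + D²)⁴
b((-9 + 14)²)/(((303*(-13))*45)) + 417188 = (-4 + ((-9 + 14)²)²)⁴/(((303*(-13))*45)) + 417188 = (-4 + (5²)²)⁴/((-3939*45)) + 417188 = (-4 + 25²)⁴/(-177255) + 417188 = (-4 + 625)⁴*(-1/177255) + 417188 = 621⁴*(-1/177255) + 417188 = 148718980881*(-1/177255) + 417188 = -5508110403/6565 + 417188 = -2769271183/6565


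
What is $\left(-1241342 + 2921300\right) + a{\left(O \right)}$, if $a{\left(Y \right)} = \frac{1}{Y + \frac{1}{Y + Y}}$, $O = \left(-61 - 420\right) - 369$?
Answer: $\frac{2427540988258}{1445001} \approx 1.68 \cdot 10^{6}$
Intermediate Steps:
$O = -850$ ($O = -481 - 369 = -850$)
$a{\left(Y \right)} = \frac{1}{Y + \frac{1}{2 Y}}$
$\left(-1241342 + 2921300\right) + a{\left(O \right)} = \left(-1241342 + 2921300\right) + 2 \left(-850\right) \frac{1}{1 + 2 \left(-850\right)^{2}} = 1679958 + 2 \left(-850\right) \frac{1}{1 + 2 \cdot 722500} = 1679958 + 2 \left(-850\right) \frac{1}{1 + 1445000} = 1679958 + 2 \left(-850\right) \frac{1}{1445001} = 1679958 - \frac{1700}{1445001} = \frac{2427540988258}{1445001}$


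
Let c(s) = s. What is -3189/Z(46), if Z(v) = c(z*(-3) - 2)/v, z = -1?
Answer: -146694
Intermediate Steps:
Z(v) = 1/v (Z(v) = (-1*(-3) - 2)/v = (3 - 2)/v = 1/v)
-3189/Z(46) = -3189/(1/46) = -3189/1/46 = -3189*46 = -146694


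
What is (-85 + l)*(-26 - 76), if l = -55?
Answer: 14280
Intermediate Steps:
(-85 + l)*(-26 - 76) = (-85 - 55)*(-26 - 76) = -140*(-102) = 14280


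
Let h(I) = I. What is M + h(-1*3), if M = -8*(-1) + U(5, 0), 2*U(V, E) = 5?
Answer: 15/2 ≈ 7.5000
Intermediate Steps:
U(V, E) = 5/2 (U(V, E) = (1/2)*5 = 5/2)
M = 21/2 (M = -8*(-1) + 5/2 = 8 + 5/2 = 21/2 ≈ 10.500)
M + h(-1*3) = 21/2 - 1*3 = 21/2 - 3 = 15/2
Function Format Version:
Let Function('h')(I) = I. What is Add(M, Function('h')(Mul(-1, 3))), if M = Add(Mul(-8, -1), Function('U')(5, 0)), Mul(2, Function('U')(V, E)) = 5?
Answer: Rational(15, 2) ≈ 7.5000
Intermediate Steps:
Function('U')(V, E) = Rational(5, 2) (Function('U')(V, E) = Mul(Rational(1, 2), 5) = Rational(5, 2))
M = Rational(21, 2) (M = Add(Mul(-8, -1), Rational(5, 2)) = Add(8, Rational(5, 2)) = Rational(21, 2) ≈ 10.500)
Add(M, Function('h')(Mul(-1, 3))) = Add(Rational(21, 2), Mul(-1, 3)) = Add(Rational(21, 2), -3) = Rational(15, 2)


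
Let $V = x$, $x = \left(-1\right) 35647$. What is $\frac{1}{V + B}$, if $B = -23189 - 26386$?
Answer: $- \frac{1}{85222} \approx -1.1734 \cdot 10^{-5}$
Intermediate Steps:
$x = -35647$
$V = -35647$
$B = -49575$
$\frac{1}{V + B} = \frac{1}{-35647 - 49575} = \frac{1}{-85222} = - \frac{1}{85222}$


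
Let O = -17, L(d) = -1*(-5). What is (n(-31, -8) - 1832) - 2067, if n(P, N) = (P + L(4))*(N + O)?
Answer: -3249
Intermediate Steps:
L(d) = 5
n(P, N) = (-17 + N)*(5 + P) (n(P, N) = (P + 5)*(N - 17) = (5 + P)*(-17 + N) = (-17 + N)*(5 + P))
(n(-31, -8) - 1832) - 2067 = ((-85 - 17*(-31) + 5*(-8) - 8*(-31)) - 1832) - 2067 = ((-85 + 527 - 40 + 248) - 1832) - 2067 = (650 - 1832) - 2067 = -1182 - 2067 = -3249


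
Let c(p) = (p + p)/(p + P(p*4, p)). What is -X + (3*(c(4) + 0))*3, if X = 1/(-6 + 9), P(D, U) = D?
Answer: 49/15 ≈ 3.2667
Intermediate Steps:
c(p) = 2/5 (c(p) = (p + p)/(p + p*4) = (2*p)/(p + 4*p) = (2*p)/((5*p)) = (2*p)*(1/(5*p)) = 2/5)
X = 1/3 ≈ 0.33333
-X + (3*(c(4) + 0))*3 = -1*1/3 + (3*(2/5 + 0))*3 = -1/3 + (3*(2/5))*3 = -1/3 + (6/5)*3 = -1/3 + 18/5 = 49/15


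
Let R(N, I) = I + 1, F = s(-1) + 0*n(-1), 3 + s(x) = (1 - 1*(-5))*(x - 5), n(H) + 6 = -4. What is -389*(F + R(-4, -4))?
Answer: 16338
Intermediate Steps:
n(H) = -10 (n(H) = -6 - 4 = -10)
s(x) = -33 + 6*x (s(x) = -3 + (1 - 1*(-5))*(x - 5) = -3 + (1 + 5)*(-5 + x) = -3 + 6*(-5 + x) = -3 + (-30 + 6*x) = -33 + 6*x)
F = -39 (F = (-33 + 6*(-1)) + 0*(-10) = (-33 - 6) + 0 = -39 + 0 = -39)
R(N, I) = 1 + I
-389*(F + R(-4, -4)) = -389*(-39 + (1 - 4)) = -389*(-39 - 3) = -389*(-42) = 16338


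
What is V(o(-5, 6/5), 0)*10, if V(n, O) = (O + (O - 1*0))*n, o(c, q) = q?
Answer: 0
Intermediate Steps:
V(n, O) = 2*O*n (V(n, O) = (O + (O + 0))*n = (O + O)*n = (2*O)*n = 2*O*n)
V(o(-5, 6/5), 0)*10 = (2*0*(6/5))*10 = 0*10 = 0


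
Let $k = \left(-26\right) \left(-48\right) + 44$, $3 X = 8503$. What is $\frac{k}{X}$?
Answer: $\frac{3876}{8503} \approx 0.45584$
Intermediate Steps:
$X = \frac{8503}{3}$ ($X = \frac{1}{3} \cdot 8503 = \frac{8503}{3} \approx 2834.3$)
$k = 1292$ ($k = 1248 + 44 = 1292$)
$\frac{k}{X} = \frac{1292}{\frac{8503}{3}} = 1292 \cdot \frac{3}{8503} = \frac{3876}{8503}$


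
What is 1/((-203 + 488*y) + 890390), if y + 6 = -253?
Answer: 1/763795 ≈ 1.3093e-6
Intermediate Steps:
y = -259 (y = -6 - 253 = -259)
1/((-203 + 488*y) + 890390) = 1/((-203 + 488*(-259)) + 890390) = 1/((-203 - 126392) + 890390) = 1/(-126595 + 890390) = 1/763795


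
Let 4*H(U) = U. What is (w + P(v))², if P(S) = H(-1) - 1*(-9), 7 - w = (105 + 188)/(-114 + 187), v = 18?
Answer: 11744329/85264 ≈ 137.74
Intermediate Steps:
w = 218/73 (w = 7 - (105 + 188)/(-114 + 187) = 7 - 293/73 = 218/73 ≈ 2.9863)
H(U) = U/4
P(S) = 35/4 (P(S) = (¼)*(-1) - 1*(-9) = -¼ + 9 = 35/4)
(w + P(v))² = (218/73 + 35/4)² = (3427/292)² = 11744329/85264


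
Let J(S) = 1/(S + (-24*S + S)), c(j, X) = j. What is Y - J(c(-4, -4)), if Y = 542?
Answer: 47695/88 ≈ 541.99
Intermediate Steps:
J(S) = -1/(22*S) (J(S) = 1/(S - 23*S) = 1/(-22*S) = -1/(22*S))
Y - J(c(-4, -4)) = 542 - (-1)/(22*(-4)) = 542 - (-1)*(-1)/(22*4) = 542 - 1*1/88 = 542 - 1/88 = 47695/88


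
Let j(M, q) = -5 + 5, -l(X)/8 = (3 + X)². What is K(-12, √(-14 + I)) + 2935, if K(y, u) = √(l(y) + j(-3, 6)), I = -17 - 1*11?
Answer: 2935 + 18*I*√2 ≈ 2935.0 + 25.456*I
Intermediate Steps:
l(X) = -8*(3 + X)²
I = -28 (I = -17 - 11 = -28)
j(M, q) = 0
K(y, u) = 2*√2*√(-(3 + y)²) (K(y, u) = √(-8*(3 + y)² + 0) = √(-8*(3 + y)²) = 2*√2*√(-(3 + y)²))
K(-12, √(-14 + I)) + 2935 = 2*√2*√(-(3 - 12)²) + 2935 = 2*√2*√(-1*(-9)²) + 2935 = 2*√2*√(-1*81) + 2935 = 2*√2*√(-81) + 2935 = 2*√2*(9*I) + 2935 = 18*I*√2 + 2935 = 2935 + 18*I*√2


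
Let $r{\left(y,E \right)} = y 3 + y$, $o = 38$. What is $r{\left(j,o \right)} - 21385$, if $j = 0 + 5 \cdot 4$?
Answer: $-21305$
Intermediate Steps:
$j = 20$ ($j = 0 + 20 = 20$)
$r{\left(y,E \right)} = 4 y$ ($r{\left(y,E \right)} = 3 y + y = 4 y$)
$r{\left(j,o \right)} - 21385 = 4 \cdot 20 - 21385 = 80 - 21385 = -21305$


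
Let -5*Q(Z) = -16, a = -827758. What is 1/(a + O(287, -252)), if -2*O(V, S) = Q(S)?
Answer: -5/4138798 ≈ -1.2081e-6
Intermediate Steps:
Q(Z) = 16/5 (Q(Z) = -1/5*(-16) = 16/5)
O(V, S) = -8/5 (O(V, S) = -1/2*16/5 = -8/5)
1/(a + O(287, -252)) = 1/(-827758 - 8/5) = 1/(-4138798/5) = -5/4138798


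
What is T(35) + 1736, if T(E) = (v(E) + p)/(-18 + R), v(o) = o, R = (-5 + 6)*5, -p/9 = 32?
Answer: 22821/13 ≈ 1755.5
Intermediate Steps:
p = -288 (p = -9*32 = -288)
R = 5 (R = 1*5 = 5)
T(E) = 288/13 - E/13 (T(E) = (E - 288)/(-18 + 5) = (-288 + E)/(-13) = (-288 + E)*(-1/13) = 288/13 - E/13)
T(35) + 1736 = (288/13 - 1/13*35) + 1736 = (288/13 - 35/13) + 1736 = 253/13 + 1736 = 22821/13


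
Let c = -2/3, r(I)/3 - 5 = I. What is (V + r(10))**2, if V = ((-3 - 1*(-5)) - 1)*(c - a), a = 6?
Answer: 13225/9 ≈ 1469.4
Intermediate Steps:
r(I) = 15 + 3*I
c = -2/3 (c = -2*1/3 = -2/3 ≈ -0.66667)
V = -20/3 (V = ((-3 - 1*(-5)) - 1)*(-2/3 - 1*6) = ((-3 + 5) - 1)*(-2/3 - 6) = (2 - 1)*(-20/3) = 1*(-20/3) = -20/3 ≈ -6.6667)
(V + r(10))**2 = (-20/3 + (15 + 3*10))**2 = (-20/3 + (15 + 30))**2 = (-20/3 + 45)**2 = (115/3)**2 = 13225/9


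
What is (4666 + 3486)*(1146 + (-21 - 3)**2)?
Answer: 14037744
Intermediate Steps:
(4666 + 3486)*(1146 + (-21 - 3)**2) = 8152*(1146 + (-24)**2) = 8152*(1146 + 576) = 8152*1722 = 14037744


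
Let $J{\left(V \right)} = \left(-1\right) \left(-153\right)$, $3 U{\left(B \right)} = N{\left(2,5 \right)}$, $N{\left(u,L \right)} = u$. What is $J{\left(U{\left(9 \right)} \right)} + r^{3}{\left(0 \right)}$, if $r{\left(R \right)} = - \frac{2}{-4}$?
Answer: $\frac{1225}{8} \approx 153.13$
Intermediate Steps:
$r{\left(R \right)} = \frac{1}{2}$ ($r{\left(R \right)} = \left(-2\right) \left(- \frac{1}{4}\right) = \frac{1}{2}$)
$U{\left(B \right)} = \frac{2}{3}$ ($U{\left(B \right)} = \frac{1}{3} \cdot 2 = \frac{2}{3}$)
$J{\left(V \right)} = 153$
$J{\left(U{\left(9 \right)} \right)} + r^{3}{\left(0 \right)} = 153 + \left(\frac{1}{2}\right)^{3} = 153 + \frac{1}{8} = \frac{1225}{8}$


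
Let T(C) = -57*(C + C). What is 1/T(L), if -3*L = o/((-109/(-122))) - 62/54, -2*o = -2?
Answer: -2943/3230 ≈ -0.91115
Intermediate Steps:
o = 1 (o = -½*(-2) = 1)
L = 85/8829 (L = -(1/(-109/(-122)) - 62/54)/3 = -(1/(-109*(-1/122)) - 62*1/54)/3 = -(1/(109/122) - 31/27)/3 = -(1*(122/109) - 31/27)/3 = -(122/109 - 31/27)/3 = -⅓*(-85/2943) = 85/8829 ≈ 0.0096274)
T(C) = -114*C
1/T(L) = 1/(-114*85/8829) = 1/(-3230/2943) = -2943/3230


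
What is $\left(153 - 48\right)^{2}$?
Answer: $11025$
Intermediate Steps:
$\left(153 - 48\right)^{2} = 105^{2} = 11025$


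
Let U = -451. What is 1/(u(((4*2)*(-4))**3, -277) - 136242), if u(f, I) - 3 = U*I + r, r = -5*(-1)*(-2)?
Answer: -1/11322 ≈ -8.8324e-5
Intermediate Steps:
r = -10 (r = 5*(-2) = -10)
u(f, I) = -7 - 451*I (u(f, I) = 3 + (-451*I - 10) = 3 + (-10 - 451*I) = -7 - 451*I)
1/(u(((4*2)*(-4))**3, -277) - 136242) = 1/((-7 - 451*(-277)) - 136242) = 1/((-7 + 124927) - 136242) = 1/(124920 - 136242) = 1/(-11322) = -1/11322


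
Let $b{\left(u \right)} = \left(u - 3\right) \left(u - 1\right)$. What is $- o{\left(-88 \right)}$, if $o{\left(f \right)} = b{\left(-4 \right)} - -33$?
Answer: $-68$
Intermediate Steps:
$b{\left(u \right)} = \left(-1 + u\right) \left(-3 + u\right)$ ($b{\left(u \right)} = \left(-3 + u\right) \left(-1 + u\right) = \left(-1 + u\right) \left(-3 + u\right)$)
$o{\left(f \right)} = 68$ ($o{\left(f \right)} = \left(3 + \left(-4\right)^{2} - -16\right) - -33 = \left(3 + 16 + 16\right) + 33 = 35 + 33 = 68$)
$- o{\left(-88 \right)} = \left(-1\right) 68 = -68$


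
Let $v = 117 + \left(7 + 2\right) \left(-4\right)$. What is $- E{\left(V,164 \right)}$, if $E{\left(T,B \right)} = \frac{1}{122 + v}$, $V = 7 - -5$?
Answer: $- \frac{1}{203} \approx -0.0049261$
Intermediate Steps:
$V = 12$ ($V = 7 + 5 = 12$)
$v = 81$ ($v = 117 + 9 \left(-4\right) = 117 - 36 = 81$)
$E{\left(T,B \right)} = \frac{1}{203}$ ($E{\left(T,B \right)} = \frac{1}{122 + 81} = \frac{1}{203}$)
$- E{\left(V,164 \right)} = \left(-1\right) \frac{1}{203} = - \frac{1}{203}$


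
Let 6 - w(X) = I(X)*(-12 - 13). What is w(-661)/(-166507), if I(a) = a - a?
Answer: -6/166507 ≈ -3.6035e-5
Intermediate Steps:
I(a) = 0
w(X) = 6 (w(X) = 6 - 0*(-12 - 13) = 6 - 0*(-25) = 6 - 1*0 = 6 + 0 = 6)
w(-661)/(-166507) = 6/(-166507) = 6*(-1/166507) = -6/166507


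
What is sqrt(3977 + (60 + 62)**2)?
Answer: sqrt(18861) ≈ 137.34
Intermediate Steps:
sqrt(3977 + (60 + 62)**2) = sqrt(3977 + 122**2) = sqrt(3977 + 14884) = sqrt(18861)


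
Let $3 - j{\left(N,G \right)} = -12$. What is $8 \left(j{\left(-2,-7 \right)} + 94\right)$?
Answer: $872$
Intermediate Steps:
$j{\left(N,G \right)} = 15$ ($j{\left(N,G \right)} = 3 - -12 = 3 + 12 = 15$)
$8 \left(j{\left(-2,-7 \right)} + 94\right) = 8 \left(15 + 94\right) = 8 \cdot 109 = 872$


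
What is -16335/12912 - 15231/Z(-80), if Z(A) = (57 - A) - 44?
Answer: -22020203/133424 ≈ -165.04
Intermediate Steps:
Z(A) = 13 - A
-16335/12912 - 15231/Z(-80) = -16335/12912 - 15231/(13 - 1*(-80)) = -16335*1/12912 - 15231/(13 + 80) = -5445/4304 - 15231/93 = -5445/4304 - 15231*1/93 = -5445/4304 - 5077/31 = -22020203/133424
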